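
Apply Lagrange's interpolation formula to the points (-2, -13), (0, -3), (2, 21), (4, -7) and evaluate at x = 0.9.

Lagrange interpolation formula:
P(x) = Σ yᵢ × Lᵢ(x)
where Lᵢ(x) = Π_{j≠i} (x - xⱼ)/(xᵢ - xⱼ)

L_0(0.9) = (0.9 - 0)/(-2 - 0) × (0.9 - 2)/(-2 - 2) × (0.9 - 4)/(-2 - 4) = -0.063938
L_1(0.9) = (0.9 - (-2))/(0 - (-2)) × (0.9 - 2)/(0 - 2) × (0.9 - 4)/(0 - 4) = 0.618062
L_2(0.9) = (0.9 - (-2))/(2 - (-2)) × (0.9 - 0)/(2 - 0) × (0.9 - 4)/(2 - 4) = 0.505687
L_3(0.9) = (0.9 - (-2))/(4 - (-2)) × (0.9 - 0)/(4 - 0) × (0.9 - 2)/(4 - 2) = -0.059813

P(0.9) = (-13)×L_0(0.9) + (-3)×L_1(0.9) + 21×L_2(0.9) + (-7)×L_3(0.9)
P(0.9) = 10.015125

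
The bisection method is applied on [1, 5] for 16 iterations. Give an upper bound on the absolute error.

Bisection error bound: |error| ≤ (b-a)/2^n
|error| ≤ (5 - 1)/2^16 = 4/2^16
|error| ≤ 0.0000610352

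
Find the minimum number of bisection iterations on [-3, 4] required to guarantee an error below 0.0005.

We need (b-a)/2^n ≤ 0.0005
(4 - (-3))/2^n ≤ 0.0005
7/2^n ≤ 0.0005
2^n ≥ 14000
n ≥ log₂(14000) = 13.77
n ≥ 14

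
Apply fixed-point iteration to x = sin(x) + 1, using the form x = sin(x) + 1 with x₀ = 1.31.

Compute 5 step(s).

Equation: x = sin(x) + 1
Fixed-point form: x = sin(x) + 1
x₀ = 1.31

x_1 = g(1.310000) = 1.966185
x_2 = g(1.966185) = 1.922847
x_3 = g(1.922847) = 1.938668
x_4 = g(1.938668) = 1.933095
x_5 = g(1.933095) = 1.935085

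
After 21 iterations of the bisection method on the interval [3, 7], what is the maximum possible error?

Bisection error bound: |error| ≤ (b-a)/2^n
|error| ≤ (7 - 3)/2^21 = 4/2^21
|error| ≤ 0.0000019073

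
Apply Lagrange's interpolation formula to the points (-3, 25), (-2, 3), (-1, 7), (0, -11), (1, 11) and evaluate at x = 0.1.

Lagrange interpolation formula:
P(x) = Σ yᵢ × Lᵢ(x)
where Lᵢ(x) = Π_{j≠i} (x - xⱼ)/(xᵢ - xⱼ)

L_0(0.1) = (0.1 - (-2))/(-3 - (-2)) × (0.1 - (-1))/(-3 - (-1)) × (0.1 - 0)/(-3 - 0) × (0.1 - 1)/(-3 - 1) = -0.008663
L_1(0.1) = (0.1 - (-3))/(-2 - (-3)) × (0.1 - (-1))/(-2 - (-1)) × (0.1 - 0)/(-2 - 0) × (0.1 - 1)/(-2 - 1) = 0.051150
L_2(0.1) = (0.1 - (-3))/(-1 - (-3)) × (0.1 - (-2))/(-1 - (-2)) × (0.1 - 0)/(-1 - 0) × (0.1 - 1)/(-1 - 1) = -0.146475
L_3(0.1) = (0.1 - (-3))/(0 - (-3)) × (0.1 - (-2))/(0 - (-2)) × (0.1 - (-1))/(0 - (-1)) × (0.1 - 1)/(0 - 1) = 1.074150
L_4(0.1) = (0.1 - (-3))/(1 - (-3)) × (0.1 - (-2))/(1 - (-2)) × (0.1 - (-1))/(1 - (-1)) × (0.1 - 0)/(1 - 0) = 0.029838

P(0.1) = 25×L_0(0.1) + 3×L_1(0.1) + 7×L_2(0.1) + (-11)×L_3(0.1) + 11×L_4(0.1)
P(0.1) = -12.575875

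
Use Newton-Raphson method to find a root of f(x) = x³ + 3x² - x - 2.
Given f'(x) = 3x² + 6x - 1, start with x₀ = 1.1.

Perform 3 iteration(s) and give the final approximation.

f(x) = x³ + 3x² - x - 2
f'(x) = 3x² + 6x - 1
x₀ = 1.1

Newton-Raphson formula: x_{n+1} = x_n - f(x_n)/f'(x_n)

Iteration 1:
  f(1.100000) = 1.861000
  f'(1.100000) = 9.230000
  x_1 = 1.100000 - 1.861000/9.230000 = 0.898375
Iteration 2:
  f(0.898375) = 0.247915
  f'(0.898375) = 6.811481
  x_2 = 0.898375 - 0.247915/6.811481 = 0.861978
Iteration 3:
  f(0.861978) = 0.007496
  f'(0.861978) = 6.400888
  x_3 = 0.861978 - 0.007496/6.400888 = 0.860807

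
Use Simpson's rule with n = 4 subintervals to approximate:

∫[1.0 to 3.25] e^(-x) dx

f(x) = e^(-x)
a = 1.0, b = 3.25, n = 4
h = (b - a)/n = 0.562500

Simpson's rule: (h/3)[f(x₀) + 4f(x₁) + 2f(x₂) + ... + f(xₙ)]

x_0 = 1.0000, f(x_0) = 0.367879, coefficient = 1
x_1 = 1.5625, f(x_1) = 0.209611, coefficient = 4
x_2 = 2.1250, f(x_2) = 0.119433, coefficient = 2
x_3 = 2.6875, f(x_3) = 0.068051, coefficient = 4
x_4 = 3.2500, f(x_4) = 0.038774, coefficient = 1

I ≈ (0.562500/3) × 1.756169 = 0.329282
Exact value: 0.329105
Error: 0.000176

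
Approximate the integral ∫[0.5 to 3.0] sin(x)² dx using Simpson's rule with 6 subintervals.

f(x) = sin(x)²
a = 0.5, b = 3.0, n = 6
h = (b - a)/n = 0.416667

Simpson's rule: (h/3)[f(x₀) + 4f(x₁) + 2f(x₂) + ... + f(xₙ)]

x_0 = 0.5000, f(x_0) = 0.229849, coefficient = 1
x_1 = 0.9167, f(x_1) = 0.629766, coefficient = 4
x_2 = 1.3333, f(x_2) = 0.944663, coefficient = 2
x_3 = 1.7500, f(x_3) = 0.968228, coefficient = 4
x_4 = 2.1667, f(x_4) = 0.685022, coefficient = 2
x_5 = 2.5833, f(x_5) = 0.280593, coefficient = 4
x_6 = 3.0000, f(x_6) = 0.019915, coefficient = 1

I ≈ (0.416667/3) × 11.023483 = 1.531039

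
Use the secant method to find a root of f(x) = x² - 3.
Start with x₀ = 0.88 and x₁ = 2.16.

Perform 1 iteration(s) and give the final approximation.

f(x) = x² - 3
x₀ = 0.88, x₁ = 2.16

Secant formula: x_{n+1} = x_n - f(x_n)(x_n - x_{n-1})/(f(x_n) - f(x_{n-1}))

Iteration 1:
  f(0.880000) = -2.225600
  f(2.160000) = 1.665600
  x_2 = 2.160000 - 1.665600×(2.160000 - 0.880000)/(1.665600 - (-2.225600))
       = 1.612105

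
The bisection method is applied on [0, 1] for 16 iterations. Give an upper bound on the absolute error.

Bisection error bound: |error| ≤ (b-a)/2^n
|error| ≤ (1 - 0)/2^16 = 1/2^16
|error| ≤ 0.0000152588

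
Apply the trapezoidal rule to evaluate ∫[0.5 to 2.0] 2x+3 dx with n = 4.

f(x) = 2x+3
a = 0.5, b = 2.0, n = 4
h = (b - a)/n = 0.375000

Trapezoidal rule: (h/2)[f(x₀) + 2f(x₁) + 2f(x₂) + ... + f(xₙ)]

x_0 = 0.5000, f(x_0) = 4.000000, coefficient = 1
x_1 = 0.8750, f(x_1) = 4.750000, coefficient = 2
x_2 = 1.2500, f(x_2) = 5.500000, coefficient = 2
x_3 = 1.6250, f(x_3) = 6.250000, coefficient = 2
x_4 = 2.0000, f(x_4) = 7.000000, coefficient = 1

I ≈ (0.375000/2) × 44.000000 = 8.250000
Exact value: 8.250000
Error: 0.000000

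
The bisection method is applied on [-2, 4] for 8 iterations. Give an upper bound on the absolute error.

Bisection error bound: |error| ≤ (b-a)/2^n
|error| ≤ (4 - (-2))/2^8 = 6/2^8
|error| ≤ 0.0234375000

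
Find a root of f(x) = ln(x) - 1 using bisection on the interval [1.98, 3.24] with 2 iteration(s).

f(x) = ln(x) - 1
Initial interval: [1.98, 3.24]

Iteration 1:
  c_1 = (1.980000 + 3.240000)/2 = 2.610000
  f(c_1) = f(2.610000) = -0.040650
  f(a) × f(c) ≥ 0, new interval: [2.610000, 3.240000]
Iteration 2:
  c_2 = (2.610000 + 3.240000)/2 = 2.925000
  f(c_2) = f(2.925000) = 0.073294
  f(a) × f(c) < 0, new interval: [2.610000, 2.925000]

After 2 iteration(s), the approximation is c_2 = 2.925000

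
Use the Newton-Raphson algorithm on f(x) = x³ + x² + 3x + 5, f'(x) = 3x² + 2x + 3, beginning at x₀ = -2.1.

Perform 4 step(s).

f(x) = x³ + x² + 3x + 5
f'(x) = 3x² + 2x + 3
x₀ = -2.1

Newton-Raphson formula: x_{n+1} = x_n - f(x_n)/f'(x_n)

Iteration 1:
  f(-2.100000) = -6.151000
  f'(-2.100000) = 12.030000
  x_1 = -2.100000 - (-6.151000)/12.030000 = -1.588695
Iteration 2:
  f(-1.588695) = -1.251922
  f'(-1.588695) = 7.394465
  x_2 = -1.588695 - (-1.251922)/7.394465 = -1.419390
Iteration 3:
  f(-1.419390) = -0.103099
  f'(-1.419390) = 6.205221
  x_3 = -1.419390 - (-0.103099)/6.205221 = -1.402775
Iteration 4:
  f(-1.402775) = -0.000895
  f'(-1.402775) = 6.097781
  x_4 = -1.402775 - (-0.000895)/6.097781 = -1.402628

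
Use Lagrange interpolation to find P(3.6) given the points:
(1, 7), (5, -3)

Lagrange interpolation formula:
P(x) = Σ yᵢ × Lᵢ(x)
where Lᵢ(x) = Π_{j≠i} (x - xⱼ)/(xᵢ - xⱼ)

L_0(3.6) = (3.6 - 5)/(1 - 5) = 0.350000
L_1(3.6) = (3.6 - 1)/(5 - 1) = 0.650000

P(3.6) = 7×L_0(3.6) + (-3)×L_1(3.6)
P(3.6) = 0.500000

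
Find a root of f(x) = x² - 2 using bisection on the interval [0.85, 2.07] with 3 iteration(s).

f(x) = x² - 2
Initial interval: [0.85, 2.07]

Iteration 1:
  c_1 = (0.850000 + 2.070000)/2 = 1.460000
  f(c_1) = f(1.460000) = 0.131600
  f(a) × f(c) < 0, new interval: [0.850000, 1.460000]
Iteration 2:
  c_2 = (0.850000 + 1.460000)/2 = 1.155000
  f(c_2) = f(1.155000) = -0.665975
  f(a) × f(c) ≥ 0, new interval: [1.155000, 1.460000]
Iteration 3:
  c_3 = (1.155000 + 1.460000)/2 = 1.307500
  f(c_3) = f(1.307500) = -0.290444
  f(a) × f(c) ≥ 0, new interval: [1.307500, 1.460000]

After 3 iteration(s), the approximation is c_3 = 1.307500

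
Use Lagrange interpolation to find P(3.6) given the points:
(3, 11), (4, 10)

Lagrange interpolation formula:
P(x) = Σ yᵢ × Lᵢ(x)
where Lᵢ(x) = Π_{j≠i} (x - xⱼ)/(xᵢ - xⱼ)

L_0(3.6) = (3.6 - 4)/(3 - 4) = 0.400000
L_1(3.6) = (3.6 - 3)/(4 - 3) = 0.600000

P(3.6) = 11×L_0(3.6) + 10×L_1(3.6)
P(3.6) = 10.400000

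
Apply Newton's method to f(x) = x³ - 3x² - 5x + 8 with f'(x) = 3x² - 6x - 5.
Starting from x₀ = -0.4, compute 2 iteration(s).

f(x) = x³ - 3x² - 5x + 8
f'(x) = 3x² - 6x - 5
x₀ = -0.4

Newton-Raphson formula: x_{n+1} = x_n - f(x_n)/f'(x_n)

Iteration 1:
  f(-0.400000) = 9.456000
  f'(-0.400000) = -2.120000
  x_1 = -0.400000 - 9.456000/(-2.120000) = 4.060377
Iteration 2:
  f(4.060377) = 5.180199
  f'(4.060377) = 20.097729
  x_2 = 4.060377 - 5.180199/20.097729 = 3.802627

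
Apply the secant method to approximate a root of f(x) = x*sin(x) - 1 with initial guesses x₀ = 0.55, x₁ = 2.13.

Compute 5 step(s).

f(x) = x*sin(x) - 1
x₀ = 0.55, x₁ = 2.13

Secant formula: x_{n+1} = x_n - f(x_n)(x_n - x_{n-1})/(f(x_n) - f(x_{n-1}))

Iteration 1:
  f(0.550000) = -0.712522
  f(2.130000) = 0.805554
  x_2 = 2.130000 - 0.805554×(2.130000 - 0.550000)/(0.805554 - (-0.712522))
       = 1.291587
Iteration 2:
  f(2.130000) = 0.805554
  f(1.291587) = 0.241568
  x_3 = 1.291587 - 0.241568×(1.291587 - 2.130000)/(0.241568 - 0.805554)
       = 0.932475
Iteration 3:
  f(1.291587) = 0.241568
  f(0.932475) = -0.251132
  x_4 = 0.932475 - (-0.251132)×(0.932475 - 1.291587)/(-0.251132 - 0.241568)
       = 1.115516
Iteration 4:
  f(0.932475) = -0.251132
  f(1.115516) = 0.001887
  x_5 = 1.115516 - 0.001887×(1.115516 - 0.932475)/(0.001887 - (-0.251132))
       = 1.114151
Iteration 5:
  f(1.115516) = 0.001887
  f(1.114151) = -0.000009
  x_6 = 1.114151 - (-0.000009)×(1.114151 - 1.115516)/(-0.000009 - 0.001887)
       = 1.114157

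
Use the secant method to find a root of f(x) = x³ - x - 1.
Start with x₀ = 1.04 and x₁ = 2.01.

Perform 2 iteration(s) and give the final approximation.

f(x) = x³ - x - 1
x₀ = 1.04, x₁ = 2.01

Secant formula: x_{n+1} = x_n - f(x_n)(x_n - x_{n-1})/(f(x_n) - f(x_{n-1}))

Iteration 1:
  f(1.040000) = -0.915136
  f(2.010000) = 5.110601
  x_2 = 2.010000 - 5.110601×(2.010000 - 1.040000)/(5.110601 - (-0.915136))
       = 1.187315
Iteration 2:
  f(2.010000) = 5.110601
  f(1.187315) = -0.513537
  x_3 = 1.187315 - (-0.513537)×(1.187315 - 2.010000)/(-0.513537 - 5.110601)
       = 1.262434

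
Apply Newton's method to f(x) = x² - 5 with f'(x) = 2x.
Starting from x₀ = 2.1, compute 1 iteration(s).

f(x) = x² - 5
f'(x) = 2x
x₀ = 2.1

Newton-Raphson formula: x_{n+1} = x_n - f(x_n)/f'(x_n)

Iteration 1:
  f(2.100000) = -0.590000
  f'(2.100000) = 4.200000
  x_1 = 2.100000 - (-0.590000)/4.200000 = 2.240476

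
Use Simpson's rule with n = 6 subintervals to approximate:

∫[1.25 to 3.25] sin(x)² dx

f(x) = sin(x)²
a = 1.25, b = 3.25, n = 6
h = (b - a)/n = 0.333333

Simpson's rule: (h/3)[f(x₀) + 4f(x₁) + 2f(x₂) + ... + f(xₙ)]

x_0 = 1.2500, f(x_0) = 0.900572, coefficient = 1
x_1 = 1.5833, f(x_1) = 0.999843, coefficient = 4
x_2 = 1.9167, f(x_2) = 0.885068, coefficient = 2
x_3 = 2.2500, f(x_3) = 0.605398, coefficient = 4
x_4 = 2.5833, f(x_4) = 0.280593, coefficient = 2
x_5 = 2.9167, f(x_5) = 0.049744, coefficient = 4
x_6 = 3.2500, f(x_6) = 0.011706, coefficient = 1

I ≈ (0.333333/3) × 9.863541 = 1.095949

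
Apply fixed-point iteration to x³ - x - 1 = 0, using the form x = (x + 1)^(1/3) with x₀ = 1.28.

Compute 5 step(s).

Equation: x³ - x - 1 = 0
Fixed-point form: x = (x + 1)^(1/3)
x₀ = 1.28

x_1 = g(1.280000) = 1.316169
x_2 = g(1.316169) = 1.323092
x_3 = g(1.323092) = 1.324409
x_4 = g(1.324409) = 1.324659
x_5 = g(1.324659) = 1.324707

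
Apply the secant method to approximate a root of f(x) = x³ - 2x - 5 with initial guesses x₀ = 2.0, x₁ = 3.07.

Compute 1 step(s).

f(x) = x³ - 2x - 5
x₀ = 2.0, x₁ = 3.07

Secant formula: x_{n+1} = x_n - f(x_n)(x_n - x_{n-1})/(f(x_n) - f(x_{n-1}))

Iteration 1:
  f(2.000000) = -1.000000
  f(3.070000) = 17.794443
  x_2 = 3.070000 - 17.794443×(3.070000 - 2.000000)/(17.794443 - (-1.000000))
       = 2.056932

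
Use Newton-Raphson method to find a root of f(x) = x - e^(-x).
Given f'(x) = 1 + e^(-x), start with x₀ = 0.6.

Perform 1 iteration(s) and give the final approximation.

f(x) = x - e^(-x)
f'(x) = 1 + e^(-x)
x₀ = 0.6

Newton-Raphson formula: x_{n+1} = x_n - f(x_n)/f'(x_n)

Iteration 1:
  f(0.600000) = 0.051188
  f'(0.600000) = 1.548812
  x_1 = 0.600000 - 0.051188/1.548812 = 0.566950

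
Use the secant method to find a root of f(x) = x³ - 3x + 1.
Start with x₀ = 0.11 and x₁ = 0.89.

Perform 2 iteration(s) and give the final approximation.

f(x) = x³ - 3x + 1
x₀ = 0.11, x₁ = 0.89

Secant formula: x_{n+1} = x_n - f(x_n)(x_n - x_{n-1})/(f(x_n) - f(x_{n-1}))

Iteration 1:
  f(0.110000) = 0.671331
  f(0.890000) = -0.965031
  x_2 = 0.890000 - (-0.965031)×(0.890000 - 0.110000)/(-0.965031 - 0.671331)
       = 0.430001
Iteration 2:
  f(0.890000) = -0.965031
  f(0.430001) = -0.210496
  x_3 = 0.430001 - (-0.210496)×(0.430001 - 0.890000)/(-0.210496 - (-0.965031))
       = 0.301673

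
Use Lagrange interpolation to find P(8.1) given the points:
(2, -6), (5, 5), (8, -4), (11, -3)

Lagrange interpolation formula:
P(x) = Σ yᵢ × Lᵢ(x)
where Lᵢ(x) = Π_{j≠i} (x - xⱼ)/(xᵢ - xⱼ)

L_0(8.1) = (8.1 - 5)/(2 - 5) × (8.1 - 8)/(2 - 8) × (8.1 - 11)/(2 - 11) = 0.005549
L_1(8.1) = (8.1 - 2)/(5 - 2) × (8.1 - 8)/(5 - 8) × (8.1 - 11)/(5 - 11) = -0.032759
L_2(8.1) = (8.1 - 2)/(8 - 2) × (8.1 - 5)/(8 - 5) × (8.1 - 11)/(8 - 11) = 1.015537
L_3(8.1) = (8.1 - 2)/(11 - 2) × (8.1 - 5)/(11 - 5) × (8.1 - 8)/(11 - 8) = 0.011673

P(8.1) = (-6)×L_0(8.1) + 5×L_1(8.1) + (-4)×L_2(8.1) + (-3)×L_3(8.1)
P(8.1) = -4.294259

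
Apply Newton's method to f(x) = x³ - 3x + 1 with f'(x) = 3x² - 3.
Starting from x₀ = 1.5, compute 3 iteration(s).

f(x) = x³ - 3x + 1
f'(x) = 3x² - 3
x₀ = 1.5

Newton-Raphson formula: x_{n+1} = x_n - f(x_n)/f'(x_n)

Iteration 1:
  f(1.500000) = -0.125000
  f'(1.500000) = 3.750000
  x_1 = 1.500000 - (-0.125000)/3.750000 = 1.533333
Iteration 2:
  f(1.533333) = 0.005037
  f'(1.533333) = 4.053333
  x_2 = 1.533333 - 0.005037/4.053333 = 1.532091
Iteration 3:
  f(1.532091) = 0.000007
  f'(1.532091) = 4.041905
  x_3 = 1.532091 - 0.000007/4.041905 = 1.532089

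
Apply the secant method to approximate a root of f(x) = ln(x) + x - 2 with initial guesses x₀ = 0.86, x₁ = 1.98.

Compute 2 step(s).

f(x) = ln(x) + x - 2
x₀ = 0.86, x₁ = 1.98

Secant formula: x_{n+1} = x_n - f(x_n)(x_n - x_{n-1})/(f(x_n) - f(x_{n-1}))

Iteration 1:
  f(0.860000) = -1.290823
  f(1.980000) = 0.663097
  x_2 = 1.980000 - 0.663097×(1.980000 - 0.860000)/(0.663097 - (-1.290823))
       = 1.599908
Iteration 2:
  f(1.980000) = 0.663097
  f(1.599908) = 0.069855
  x_3 = 1.599908 - 0.069855×(1.599908 - 1.980000)/(0.069855 - 0.663097)
       = 1.555152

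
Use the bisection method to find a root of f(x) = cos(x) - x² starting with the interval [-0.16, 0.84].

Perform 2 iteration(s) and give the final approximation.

f(x) = cos(x) - x²
Initial interval: [-0.16, 0.84]

Iteration 1:
  c_1 = (-0.160000 + 0.840000)/2 = 0.340000
  f(c_1) = f(0.340000) = 0.827155
  f(a) × f(c) ≥ 0, new interval: [0.340000, 0.840000]
Iteration 2:
  c_2 = (0.340000 + 0.840000)/2 = 0.590000
  f(c_2) = f(0.590000) = 0.482841
  f(a) × f(c) ≥ 0, new interval: [0.590000, 0.840000]

After 2 iteration(s), the approximation is c_2 = 0.590000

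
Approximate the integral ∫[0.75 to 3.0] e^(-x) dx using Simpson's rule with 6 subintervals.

f(x) = e^(-x)
a = 0.75, b = 3.0, n = 6
h = (b - a)/n = 0.375000

Simpson's rule: (h/3)[f(x₀) + 4f(x₁) + 2f(x₂) + ... + f(xₙ)]

x_0 = 0.7500, f(x_0) = 0.472367, coefficient = 1
x_1 = 1.1250, f(x_1) = 0.324652, coefficient = 4
x_2 = 1.5000, f(x_2) = 0.223130, coefficient = 2
x_3 = 1.8750, f(x_3) = 0.153355, coefficient = 4
x_4 = 2.2500, f(x_4) = 0.105399, coefficient = 2
x_5 = 2.6250, f(x_5) = 0.072440, coefficient = 4
x_6 = 3.0000, f(x_6) = 0.049787, coefficient = 1

I ≈ (0.375000/3) × 3.381001 = 0.422625
Exact value: 0.422579
Error: 0.000046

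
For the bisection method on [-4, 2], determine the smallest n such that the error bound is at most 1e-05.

We need (b-a)/2^n ≤ 1e-05
(2 - (-4))/2^n ≤ 1e-05
6/2^n ≤ 1e-05
2^n ≥ 600000
n ≥ log₂(600000) = 19.19
n ≥ 20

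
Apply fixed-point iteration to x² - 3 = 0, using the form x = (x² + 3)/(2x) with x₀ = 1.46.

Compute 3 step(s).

Equation: x² - 3 = 0
Fixed-point form: x = (x² + 3)/(2x)
x₀ = 1.46

x_1 = g(1.460000) = 1.757397
x_2 = g(1.757397) = 1.732234
x_3 = g(1.732234) = 1.732051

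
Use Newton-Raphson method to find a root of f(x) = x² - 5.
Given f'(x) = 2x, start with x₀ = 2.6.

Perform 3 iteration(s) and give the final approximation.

f(x) = x² - 5
f'(x) = 2x
x₀ = 2.6

Newton-Raphson formula: x_{n+1} = x_n - f(x_n)/f'(x_n)

Iteration 1:
  f(2.600000) = 1.760000
  f'(2.600000) = 5.200000
  x_1 = 2.600000 - 1.760000/5.200000 = 2.261538
Iteration 2:
  f(2.261538) = 0.114556
  f'(2.261538) = 4.523077
  x_2 = 2.261538 - 0.114556/4.523077 = 2.236211
Iteration 3:
  f(2.236211) = 0.000641
  f'(2.236211) = 4.472423
  x_3 = 2.236211 - 0.000641/4.472423 = 2.236068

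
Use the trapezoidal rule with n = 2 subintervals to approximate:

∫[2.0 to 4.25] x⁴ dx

f(x) = x⁴
a = 2.0, b = 4.25, n = 2
h = (b - a)/n = 1.125000

Trapezoidal rule: (h/2)[f(x₀) + 2f(x₁) + 2f(x₂) + ... + f(xₙ)]

x_0 = 2.0000, f(x_0) = 16.000000, coefficient = 1
x_1 = 3.1250, f(x_1) = 95.367432, coefficient = 2
x_2 = 4.2500, f(x_2) = 326.253906, coefficient = 1

I ≈ (1.125000/2) × 532.988770 = 299.806183
Exact value: 270.915820
Error: 28.890363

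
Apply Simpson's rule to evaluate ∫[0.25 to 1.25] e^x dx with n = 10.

f(x) = e^x
a = 0.25, b = 1.25, n = 10
h = (b - a)/n = 0.100000

Simpson's rule: (h/3)[f(x₀) + 4f(x₁) + 2f(x₂) + ... + f(xₙ)]

x_0 = 0.2500, f(x_0) = 1.284025, coefficient = 1
x_1 = 0.3500, f(x_1) = 1.419068, coefficient = 4
x_2 = 0.4500, f(x_2) = 1.568312, coefficient = 2
x_3 = 0.5500, f(x_3) = 1.733253, coefficient = 4
x_4 = 0.6500, f(x_4) = 1.915541, coefficient = 2
x_5 = 0.7500, f(x_5) = 2.117000, coefficient = 4
x_6 = 0.8500, f(x_6) = 2.339647, coefficient = 2
x_7 = 0.9500, f(x_7) = 2.585710, coefficient = 4
x_8 = 1.0500, f(x_8) = 2.857651, coefficient = 2
x_9 = 1.1500, f(x_9) = 3.158193, coefficient = 4
x_10 = 1.2500, f(x_10) = 3.490343, coefficient = 1

I ≈ (0.100000/3) × 66.189563 = 2.206319
Exact value: 2.206318
Error: 0.000001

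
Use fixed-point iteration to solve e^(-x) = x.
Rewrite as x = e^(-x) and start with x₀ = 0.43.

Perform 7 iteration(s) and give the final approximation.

Equation: e^(-x) = x
Fixed-point form: x = e^(-x)
x₀ = 0.43

x_1 = g(0.430000) = 0.650509
x_2 = g(0.650509) = 0.521780
x_3 = g(0.521780) = 0.593463
x_4 = g(0.593463) = 0.552411
x_5 = g(0.552411) = 0.575561
x_6 = g(0.575561) = 0.562390
x_7 = g(0.562390) = 0.569846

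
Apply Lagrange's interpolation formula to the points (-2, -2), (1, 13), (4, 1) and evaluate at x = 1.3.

Lagrange interpolation formula:
P(x) = Σ yᵢ × Lᵢ(x)
where Lᵢ(x) = Π_{j≠i} (x - xⱼ)/(xᵢ - xⱼ)

L_0(1.3) = (1.3 - 1)/(-2 - 1) × (1.3 - 4)/(-2 - 4) = -0.045000
L_1(1.3) = (1.3 - (-2))/(1 - (-2)) × (1.3 - 4)/(1 - 4) = 0.990000
L_2(1.3) = (1.3 - (-2))/(4 - (-2)) × (1.3 - 1)/(4 - 1) = 0.055000

P(1.3) = (-2)×L_0(1.3) + 13×L_1(1.3) + 1×L_2(1.3)
P(1.3) = 13.015000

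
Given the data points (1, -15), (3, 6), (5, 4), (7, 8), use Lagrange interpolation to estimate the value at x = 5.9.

Lagrange interpolation formula:
P(x) = Σ yᵢ × Lᵢ(x)
where Lᵢ(x) = Π_{j≠i} (x - xⱼ)/(xᵢ - xⱼ)

L_0(5.9) = (5.9 - 3)/(1 - 3) × (5.9 - 5)/(1 - 5) × (5.9 - 7)/(1 - 7) = 0.059813
L_1(5.9) = (5.9 - 1)/(3 - 1) × (5.9 - 5)/(3 - 5) × (5.9 - 7)/(3 - 7) = -0.303188
L_2(5.9) = (5.9 - 1)/(5 - 1) × (5.9 - 3)/(5 - 3) × (5.9 - 7)/(5 - 7) = 0.976937
L_3(5.9) = (5.9 - 1)/(7 - 1) × (5.9 - 3)/(7 - 3) × (5.9 - 5)/(7 - 5) = 0.266438

P(5.9) = (-15)×L_0(5.9) + 6×L_1(5.9) + 4×L_2(5.9) + 8×L_3(5.9)
P(5.9) = 3.322938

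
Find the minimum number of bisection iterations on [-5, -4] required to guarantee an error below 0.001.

We need (b-a)/2^n ≤ 0.001
(-4 - (-5))/2^n ≤ 0.001
1/2^n ≤ 0.001
2^n ≥ 1000
n ≥ log₂(1000) = 9.97
n ≥ 10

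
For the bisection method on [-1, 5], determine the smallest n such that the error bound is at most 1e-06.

We need (b-a)/2^n ≤ 1e-06
(5 - (-1))/2^n ≤ 1e-06
6/2^n ≤ 1e-06
2^n ≥ 6000000
n ≥ log₂(6000000) = 22.52
n ≥ 23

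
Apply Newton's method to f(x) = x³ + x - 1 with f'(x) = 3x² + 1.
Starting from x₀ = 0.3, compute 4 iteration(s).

f(x) = x³ + x - 1
f'(x) = 3x² + 1
x₀ = 0.3

Newton-Raphson formula: x_{n+1} = x_n - f(x_n)/f'(x_n)

Iteration 1:
  f(0.300000) = -0.673000
  f'(0.300000) = 1.270000
  x_1 = 0.300000 - (-0.673000)/1.270000 = 0.829921
Iteration 2:
  f(0.829921) = 0.401546
  f'(0.829921) = 3.066308
  x_2 = 0.829921 - 0.401546/3.066308 = 0.698967
Iteration 3:
  f(0.698967) = 0.040451
  f'(0.698967) = 2.465665
  x_3 = 0.698967 - 0.040451/2.465665 = 0.682561
Iteration 4:
  f(0.682561) = 0.000560
  f'(0.682561) = 2.397670
  x_4 = 0.682561 - 0.000560/2.397670 = 0.682328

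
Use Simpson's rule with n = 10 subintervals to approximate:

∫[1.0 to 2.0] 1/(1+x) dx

f(x) = 1/(1+x)
a = 1.0, b = 2.0, n = 10
h = (b - a)/n = 0.100000

Simpson's rule: (h/3)[f(x₀) + 4f(x₁) + 2f(x₂) + ... + f(xₙ)]

x_0 = 1.0000, f(x_0) = 0.500000, coefficient = 1
x_1 = 1.1000, f(x_1) = 0.476190, coefficient = 4
x_2 = 1.2000, f(x_2) = 0.454545, coefficient = 2
x_3 = 1.3000, f(x_3) = 0.434783, coefficient = 4
x_4 = 1.4000, f(x_4) = 0.416667, coefficient = 2
x_5 = 1.5000, f(x_5) = 0.400000, coefficient = 4
x_6 = 1.6000, f(x_6) = 0.384615, coefficient = 2
x_7 = 1.7000, f(x_7) = 0.370370, coefficient = 4
x_8 = 1.8000, f(x_8) = 0.357143, coefficient = 2
x_9 = 1.9000, f(x_9) = 0.344828, coefficient = 4
x_10 = 2.0000, f(x_10) = 0.333333, coefficient = 1

I ≈ (0.100000/3) × 12.163958 = 0.405465
Exact value: 0.405465
Error: 0.000000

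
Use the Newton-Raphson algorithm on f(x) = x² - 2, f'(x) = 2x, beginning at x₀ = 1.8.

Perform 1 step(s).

f(x) = x² - 2
f'(x) = 2x
x₀ = 1.8

Newton-Raphson formula: x_{n+1} = x_n - f(x_n)/f'(x_n)

Iteration 1:
  f(1.800000) = 1.240000
  f'(1.800000) = 3.600000
  x_1 = 1.800000 - 1.240000/3.600000 = 1.455556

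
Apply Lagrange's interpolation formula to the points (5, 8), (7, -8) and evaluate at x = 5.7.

Lagrange interpolation formula:
P(x) = Σ yᵢ × Lᵢ(x)
where Lᵢ(x) = Π_{j≠i} (x - xⱼ)/(xᵢ - xⱼ)

L_0(5.7) = (5.7 - 7)/(5 - 7) = 0.650000
L_1(5.7) = (5.7 - 5)/(7 - 5) = 0.350000

P(5.7) = 8×L_0(5.7) + (-8)×L_1(5.7)
P(5.7) = 2.400000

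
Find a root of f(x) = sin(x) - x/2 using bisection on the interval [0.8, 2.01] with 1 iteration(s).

f(x) = sin(x) - x/2
Initial interval: [0.8, 2.01]

Iteration 1:
  c_1 = (0.800000 + 2.010000)/2 = 1.405000
  f(c_1) = f(1.405000) = 0.283787
  f(a) × f(c) ≥ 0, new interval: [1.405000, 2.010000]

After 1 iteration(s), the approximation is c_1 = 1.405000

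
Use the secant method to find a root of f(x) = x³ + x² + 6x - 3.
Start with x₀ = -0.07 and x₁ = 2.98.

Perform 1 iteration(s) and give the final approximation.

f(x) = x³ + x² + 6x - 3
x₀ = -0.07, x₁ = 2.98

Secant formula: x_{n+1} = x_n - f(x_n)(x_n - x_{n-1})/(f(x_n) - f(x_{n-1}))

Iteration 1:
  f(-0.070000) = -3.415443
  f(2.980000) = 50.223992
  x_2 = 2.980000 - 50.223992×(2.980000 - (-0.070000))/(50.223992 - (-3.415443))
       = 0.124206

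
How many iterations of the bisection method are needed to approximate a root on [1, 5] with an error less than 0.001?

We need (b-a)/2^n ≤ 0.001
(5 - 1)/2^n ≤ 0.001
4/2^n ≤ 0.001
2^n ≥ 4000
n ≥ log₂(4000) = 11.97
n ≥ 12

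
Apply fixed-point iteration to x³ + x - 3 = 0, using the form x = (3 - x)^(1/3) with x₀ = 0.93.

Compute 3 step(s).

Equation: x³ + x - 3 = 0
Fixed-point form: x = (3 - x)^(1/3)
x₀ = 0.93

x_1 = g(0.930000) = 1.274452
x_2 = g(1.274452) = 1.199432
x_3 = g(1.199432) = 1.216568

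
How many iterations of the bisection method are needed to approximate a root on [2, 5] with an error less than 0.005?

We need (b-a)/2^n ≤ 0.005
(5 - 2)/2^n ≤ 0.005
3/2^n ≤ 0.005
2^n ≥ 600
n ≥ log₂(600) = 9.23
n ≥ 10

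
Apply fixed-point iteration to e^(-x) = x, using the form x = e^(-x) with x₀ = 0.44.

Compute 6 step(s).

Equation: e^(-x) = x
Fixed-point form: x = e^(-x)
x₀ = 0.44

x_1 = g(0.440000) = 0.644036
x_2 = g(0.644036) = 0.525168
x_3 = g(0.525168) = 0.591456
x_4 = g(0.591456) = 0.553521
x_5 = g(0.553521) = 0.574922
x_6 = g(0.574922) = 0.562749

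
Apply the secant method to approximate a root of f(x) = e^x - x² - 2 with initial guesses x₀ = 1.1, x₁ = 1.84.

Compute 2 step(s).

f(x) = e^x - x² - 2
x₀ = 1.1, x₁ = 1.84

Secant formula: x_{n+1} = x_n - f(x_n)(x_n - x_{n-1})/(f(x_n) - f(x_{n-1}))

Iteration 1:
  f(1.100000) = -0.205834
  f(1.840000) = 0.910938
  x_2 = 1.840000 - 0.910938×(1.840000 - 1.100000)/(0.910938 - (-0.205834))
       = 1.236391
Iteration 2:
  f(1.840000) = 0.910938
  f(1.236391) = -0.085499
  x_3 = 1.236391 - (-0.085499)×(1.236391 - 1.840000)/(-0.085499 - 0.910938)
       = 1.288183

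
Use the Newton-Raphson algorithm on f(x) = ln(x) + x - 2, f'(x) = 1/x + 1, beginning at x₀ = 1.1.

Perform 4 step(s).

f(x) = ln(x) + x - 2
f'(x) = 1/x + 1
x₀ = 1.1

Newton-Raphson formula: x_{n+1} = x_n - f(x_n)/f'(x_n)

Iteration 1:
  f(1.100000) = -0.804690
  f'(1.100000) = 1.909091
  x_1 = 1.100000 - (-0.804690)/1.909091 = 1.521504
Iteration 2:
  f(1.521504) = -0.058796
  f'(1.521504) = 1.657244
  x_2 = 1.521504 - (-0.058796)/1.657244 = 1.556983
Iteration 3:
  f(1.556983) = -0.000268
  f'(1.556983) = 1.642268
  x_3 = 1.556983 - (-0.000268)/1.642268 = 1.557146
Iteration 4:
  f(1.557146) = 0.000000
  f'(1.557146) = 1.642201
  x_4 = 1.557146 - 0.000000/1.642201 = 1.557146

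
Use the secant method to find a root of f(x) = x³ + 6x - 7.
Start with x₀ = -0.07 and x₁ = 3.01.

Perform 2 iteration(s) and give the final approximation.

f(x) = x³ + 6x - 7
x₀ = -0.07, x₁ = 3.01

Secant formula: x_{n+1} = x_n - f(x_n)(x_n - x_{n-1})/(f(x_n) - f(x_{n-1}))

Iteration 1:
  f(-0.070000) = -7.420343
  f(3.010000) = 38.330901
  x_2 = 3.010000 - 38.330901×(3.010000 - (-0.070000))/(38.330901 - (-7.420343))
       = 0.429542
Iteration 2:
  f(3.010000) = 38.330901
  f(0.429542) = -4.343496
  x_3 = 0.429542 - (-4.343496)×(0.429542 - 3.010000)/(-4.343496 - 38.330901)
       = 0.692187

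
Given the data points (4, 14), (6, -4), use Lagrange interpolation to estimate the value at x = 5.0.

Lagrange interpolation formula:
P(x) = Σ yᵢ × Lᵢ(x)
where Lᵢ(x) = Π_{j≠i} (x - xⱼ)/(xᵢ - xⱼ)

L_0(5.0) = (5.0 - 6)/(4 - 6) = 0.500000
L_1(5.0) = (5.0 - 4)/(6 - 4) = 0.500000

P(5.0) = 14×L_0(5.0) + (-4)×L_1(5.0)
P(5.0) = 5.000000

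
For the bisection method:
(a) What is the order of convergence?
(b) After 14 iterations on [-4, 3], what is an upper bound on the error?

(a) Bisection has linear (order 1) convergence; the error is halved each step.

(b) Error bound = (b-a)/2^n = (3 - (-4))/2^{14}
    = 7/2^{14}

(a) 1 (linear); (b) error ≤ 4.27e-04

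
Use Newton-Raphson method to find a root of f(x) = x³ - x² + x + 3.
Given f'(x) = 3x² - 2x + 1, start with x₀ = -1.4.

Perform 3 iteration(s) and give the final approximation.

f(x) = x³ - x² + x + 3
f'(x) = 3x² - 2x + 1
x₀ = -1.4

Newton-Raphson formula: x_{n+1} = x_n - f(x_n)/f'(x_n)

Iteration 1:
  f(-1.400000) = -3.104000
  f'(-1.400000) = 9.680000
  x_1 = -1.400000 - (-3.104000)/9.680000 = -1.079339
Iteration 2:
  f(-1.079339) = -0.501711
  f'(-1.079339) = 6.653595
  x_2 = -1.079339 - (-0.501711)/6.653595 = -1.003934
Iteration 3:
  f(-1.003934) = -0.023668
  f'(-1.003934) = 6.031521
  x_3 = -1.003934 - (-0.023668)/6.031521 = -1.000010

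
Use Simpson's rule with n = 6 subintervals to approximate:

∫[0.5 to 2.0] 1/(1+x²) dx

f(x) = 1/(1+x²)
a = 0.5, b = 2.0, n = 6
h = (b - a)/n = 0.250000

Simpson's rule: (h/3)[f(x₀) + 4f(x₁) + 2f(x₂) + ... + f(xₙ)]

x_0 = 0.5000, f(x_0) = 0.800000, coefficient = 1
x_1 = 0.7500, f(x_1) = 0.640000, coefficient = 4
x_2 = 1.0000, f(x_2) = 0.500000, coefficient = 2
x_3 = 1.2500, f(x_3) = 0.390244, coefficient = 4
x_4 = 1.5000, f(x_4) = 0.307692, coefficient = 2
x_5 = 1.7500, f(x_5) = 0.246154, coefficient = 4
x_6 = 2.0000, f(x_6) = 0.200000, coefficient = 1

I ≈ (0.250000/3) × 7.720976 = 0.643415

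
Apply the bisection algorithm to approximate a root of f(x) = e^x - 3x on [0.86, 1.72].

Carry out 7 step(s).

f(x) = e^x - 3x
Initial interval: [0.86, 1.72]

Iteration 1:
  c_1 = (0.860000 + 1.720000)/2 = 1.290000
  f(c_1) = f(1.290000) = -0.237213
  f(a) × f(c) ≥ 0, new interval: [1.290000, 1.720000]
Iteration 2:
  c_2 = (1.290000 + 1.720000)/2 = 1.505000
  f(c_2) = f(1.505000) = -0.010846
  f(a) × f(c) ≥ 0, new interval: [1.505000, 1.720000]
Iteration 3:
  c_3 = (1.505000 + 1.720000)/2 = 1.612500
  f(c_3) = f(1.612500) = 0.177834
  f(a) × f(c) < 0, new interval: [1.505000, 1.612500]
Iteration 4:
  c_4 = (1.505000 + 1.612500)/2 = 1.558750
  f(c_4) = f(1.558750) = 0.076626
  f(a) × f(c) < 0, new interval: [1.505000, 1.558750]
Iteration 5:
  c_5 = (1.505000 + 1.558750)/2 = 1.531875
  f(c_5) = f(1.531875) = 0.031219
  f(a) × f(c) < 0, new interval: [1.505000, 1.531875]
Iteration 6:
  c_6 = (1.505000 + 1.531875)/2 = 1.518437
  f(c_6) = f(1.518437) = 0.009774
  f(a) × f(c) < 0, new interval: [1.505000, 1.518437]
Iteration 7:
  c_7 = (1.505000 + 1.518437)/2 = 1.511719
  f(c_7) = f(1.511719) = -0.000638
  f(a) × f(c) ≥ 0, new interval: [1.511719, 1.518437]

After 7 iteration(s), the approximation is c_7 = 1.511719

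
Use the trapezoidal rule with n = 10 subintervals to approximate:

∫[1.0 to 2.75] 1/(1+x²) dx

f(x) = 1/(1+x²)
a = 1.0, b = 2.75, n = 10
h = (b - a)/n = 0.175000

Trapezoidal rule: (h/2)[f(x₀) + 2f(x₁) + 2f(x₂) + ... + f(xₙ)]

x_0 = 1.0000, f(x_0) = 0.500000, coefficient = 1
x_1 = 1.1750, f(x_1) = 0.420058, coefficient = 2
x_2 = 1.3500, f(x_2) = 0.354296, coefficient = 2
x_3 = 1.5250, f(x_3) = 0.300695, coefficient = 2
x_4 = 1.7000, f(x_4) = 0.257069, coefficient = 2
x_5 = 1.8750, f(x_5) = 0.221453, coefficient = 2
x_6 = 2.0500, f(x_6) = 0.192215, coefficient = 2
x_7 = 2.2250, f(x_7) = 0.168050, coefficient = 2
x_8 = 2.4000, f(x_8) = 0.147929, coefficient = 2
x_9 = 2.5750, f(x_9) = 0.131051, coefficient = 2
x_10 = 2.7500, f(x_10) = 0.116788, coefficient = 1

I ≈ (0.175000/2) × 5.002421 = 0.437712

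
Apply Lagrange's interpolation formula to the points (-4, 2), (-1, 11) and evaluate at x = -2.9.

Lagrange interpolation formula:
P(x) = Σ yᵢ × Lᵢ(x)
where Lᵢ(x) = Π_{j≠i} (x - xⱼ)/(xᵢ - xⱼ)

L_0(-2.9) = (-2.9 - (-1))/(-4 - (-1)) = 0.633333
L_1(-2.9) = (-2.9 - (-4))/(-1 - (-4)) = 0.366667

P(-2.9) = 2×L_0(-2.9) + 11×L_1(-2.9)
P(-2.9) = 5.300000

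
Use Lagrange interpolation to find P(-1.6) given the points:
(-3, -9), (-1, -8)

Lagrange interpolation formula:
P(x) = Σ yᵢ × Lᵢ(x)
where Lᵢ(x) = Π_{j≠i} (x - xⱼ)/(xᵢ - xⱼ)

L_0(-1.6) = (-1.6 - (-1))/(-3 - (-1)) = 0.300000
L_1(-1.6) = (-1.6 - (-3))/(-1 - (-3)) = 0.700000

P(-1.6) = (-9)×L_0(-1.6) + (-8)×L_1(-1.6)
P(-1.6) = -8.300000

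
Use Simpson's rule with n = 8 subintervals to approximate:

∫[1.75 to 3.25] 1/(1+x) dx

f(x) = 1/(1+x)
a = 1.75, b = 3.25, n = 8
h = (b - a)/n = 0.187500

Simpson's rule: (h/3)[f(x₀) + 4f(x₁) + 2f(x₂) + ... + f(xₙ)]

x_0 = 1.7500, f(x_0) = 0.363636, coefficient = 1
x_1 = 1.9375, f(x_1) = 0.340426, coefficient = 4
x_2 = 2.1250, f(x_2) = 0.320000, coefficient = 2
x_3 = 2.3125, f(x_3) = 0.301887, coefficient = 4
x_4 = 2.5000, f(x_4) = 0.285714, coefficient = 2
x_5 = 2.6875, f(x_5) = 0.271186, coefficient = 4
x_6 = 2.8750, f(x_6) = 0.258065, coefficient = 2
x_7 = 3.0625, f(x_7) = 0.246154, coefficient = 4
x_8 = 3.2500, f(x_8) = 0.235294, coefficient = 1

I ≈ (0.187500/3) × 6.965099 = 0.435319
Exact value: 0.435318
Error: 0.000001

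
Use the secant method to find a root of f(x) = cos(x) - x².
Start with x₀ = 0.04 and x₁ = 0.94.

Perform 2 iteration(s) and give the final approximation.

f(x) = cos(x) - x²
x₀ = 0.04, x₁ = 0.94

Secant formula: x_{n+1} = x_n - f(x_n)(x_n - x_{n-1})/(f(x_n) - f(x_{n-1}))

Iteration 1:
  f(0.040000) = 0.997600
  f(0.940000) = -0.293812
  x_2 = 0.940000 - (-0.293812)×(0.940000 - 0.040000)/(-0.293812 - 0.997600)
       = 0.735239
Iteration 2:
  f(0.940000) = -0.293812
  f(0.735239) = 0.201094
  x_3 = 0.735239 - 0.201094×(0.735239 - 0.940000)/(0.201094 - (-0.293812))
       = 0.818439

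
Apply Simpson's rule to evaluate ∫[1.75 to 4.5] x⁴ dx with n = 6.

f(x) = x⁴
a = 1.75, b = 4.5, n = 6
h = (b - a)/n = 0.458333

Simpson's rule: (h/3)[f(x₀) + 4f(x₁) + 2f(x₂) + ... + f(xₙ)]

x_0 = 1.7500, f(x_0) = 9.378906, coefficient = 1
x_1 = 2.2083, f(x_1) = 23.782555, coefficient = 4
x_2 = 2.6667, f(x_2) = 50.567901, coefficient = 2
x_3 = 3.1250, f(x_3) = 95.367432, coefficient = 4
x_4 = 3.5833, f(x_4) = 164.872733, coefficient = 2
x_5 = 4.0417, f(x_5) = 266.834494, coefficient = 4
x_6 = 4.5000, f(x_6) = 410.062500, coefficient = 1

I ≈ (0.458333/3) × 2394.260598 = 365.789814
Exact value: 365.773633
Error: 0.016181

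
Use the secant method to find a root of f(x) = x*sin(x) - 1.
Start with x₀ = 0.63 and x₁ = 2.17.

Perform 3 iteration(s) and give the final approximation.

f(x) = x*sin(x) - 1
x₀ = 0.63, x₁ = 2.17

Secant formula: x_{n+1} = x_n - f(x_n)(x_n - x_{n-1})/(f(x_n) - f(x_{n-1}))

Iteration 1:
  f(0.630000) = -0.628839
  f(2.170000) = 0.791953
  x_2 = 2.170000 - 0.791953×(2.170000 - 0.630000)/(0.791953 - (-0.628839))
       = 1.311600
Iteration 2:
  f(2.170000) = 0.791953
  f(1.311600) = 0.267787
  x_3 = 1.311600 - 0.267787×(1.311600 - 2.170000)/(0.267787 - 0.791953)
       = 0.873058
Iteration 3:
  f(1.311600) = 0.267787
  f(0.873058) = -0.330978
  x_4 = 0.873058 - (-0.330978)×(0.873058 - 1.311600)/(-0.330978 - 0.267787)
       = 1.115470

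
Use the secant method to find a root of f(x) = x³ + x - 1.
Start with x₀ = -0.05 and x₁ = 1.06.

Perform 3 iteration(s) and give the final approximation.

f(x) = x³ + x - 1
x₀ = -0.05, x₁ = 1.06

Secant formula: x_{n+1} = x_n - f(x_n)(x_n - x_{n-1})/(f(x_n) - f(x_{n-1}))

Iteration 1:
  f(-0.050000) = -1.050125
  f(1.060000) = 1.251016
  x_2 = 1.060000 - 1.251016×(1.060000 - (-0.050000))/(1.251016 - (-1.050125))
       = 0.456548
Iteration 2:
  f(1.060000) = 1.251016
  f(0.456548) = -0.448291
  x_3 = 0.456548 - (-0.448291)×(0.456548 - 1.060000)/(-0.448291 - 1.251016)
       = 0.615744
Iteration 3:
  f(0.456548) = -0.448291
  f(0.615744) = -0.150803
  x_4 = 0.615744 - (-0.150803)×(0.615744 - 0.456548)/(-0.150803 - (-0.448291))
       = 0.696443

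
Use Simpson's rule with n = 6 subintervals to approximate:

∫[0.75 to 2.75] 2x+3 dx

f(x) = 2x+3
a = 0.75, b = 2.75, n = 6
h = (b - a)/n = 0.333333

Simpson's rule: (h/3)[f(x₀) + 4f(x₁) + 2f(x₂) + ... + f(xₙ)]

x_0 = 0.7500, f(x_0) = 4.500000, coefficient = 1
x_1 = 1.0833, f(x_1) = 5.166667, coefficient = 4
x_2 = 1.4167, f(x_2) = 5.833333, coefficient = 2
x_3 = 1.7500, f(x_3) = 6.500000, coefficient = 4
x_4 = 2.0833, f(x_4) = 7.166667, coefficient = 2
x_5 = 2.4167, f(x_5) = 7.833333, coefficient = 4
x_6 = 2.7500, f(x_6) = 8.500000, coefficient = 1

I ≈ (0.333333/3) × 117.000000 = 13.000000
Exact value: 13.000000
Error: 0.000000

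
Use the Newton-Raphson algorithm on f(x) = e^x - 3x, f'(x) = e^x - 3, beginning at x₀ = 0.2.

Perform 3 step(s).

f(x) = e^x - 3x
f'(x) = e^x - 3
x₀ = 0.2

Newton-Raphson formula: x_{n+1} = x_n - f(x_n)/f'(x_n)

Iteration 1:
  f(0.200000) = 0.621403
  f'(0.200000) = -1.778597
  x_1 = 0.200000 - 0.621403/(-1.778597) = 0.549378
Iteration 2:
  f(0.549378) = 0.084041
  f'(0.549378) = -1.267825
  x_2 = 0.549378 - 0.084041/(-1.267825) = 0.615666
Iteration 3:
  f(0.615666) = 0.003891
  f'(0.615666) = -1.149112
  x_3 = 0.615666 - 0.003891/(-1.149112) = 0.619052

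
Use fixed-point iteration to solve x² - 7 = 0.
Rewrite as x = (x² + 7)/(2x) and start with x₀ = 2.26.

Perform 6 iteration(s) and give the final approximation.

Equation: x² - 7 = 0
Fixed-point form: x = (x² + 7)/(2x)
x₀ = 2.26

x_1 = g(2.260000) = 2.678673
x_2 = g(2.678673) = 2.645954
x_3 = g(2.645954) = 2.645751
x_4 = g(2.645751) = 2.645751
x_5 = g(2.645751) = 2.645751
x_6 = g(2.645751) = 2.645751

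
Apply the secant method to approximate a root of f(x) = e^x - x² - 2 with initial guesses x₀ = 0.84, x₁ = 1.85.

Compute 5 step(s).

f(x) = e^x - x² - 2
x₀ = 0.84, x₁ = 1.85

Secant formula: x_{n+1} = x_n - f(x_n)(x_n - x_{n-1})/(f(x_n) - f(x_{n-1}))

Iteration 1:
  f(0.840000) = -0.389233
  f(1.850000) = 0.937320
  x_2 = 1.850000 - 0.937320×(1.850000 - 0.840000)/(0.937320 - (-0.389233))
       = 1.136351
Iteration 2:
  f(1.850000) = 0.937320
  f(1.136351) = -0.175914
  x_3 = 1.136351 - (-0.175914)×(1.136351 - 1.850000)/(-0.175914 - 0.937320)
       = 1.249122
Iteration 3:
  f(1.136351) = -0.175914
  f(1.249122) = -0.073026
  x_4 = 1.249122 - (-0.073026)×(1.249122 - 1.136351)/(-0.073026 - (-0.175914))
       = 1.329162
Iteration 4:
  f(1.249122) = -0.073026
  f(1.329162) = 0.011205
  x_5 = 1.329162 - 0.011205×(1.329162 - 1.249122)/(0.011205 - (-0.073026))
       = 1.318515
Iteration 5:
  f(1.329162) = 0.011205
  f(1.318515) = -0.000615
  x_6 = 1.318515 - (-0.000615)×(1.318515 - 1.329162)/(-0.000615 - 0.011205)
       = 1.319069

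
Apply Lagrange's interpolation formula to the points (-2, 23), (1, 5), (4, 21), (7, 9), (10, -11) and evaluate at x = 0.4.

Lagrange interpolation formula:
P(x) = Σ yᵢ × Lᵢ(x)
where Lᵢ(x) = Π_{j≠i} (x - xⱼ)/(xᵢ - xⱼ)

L_0(0.4) = (0.4 - 1)/(-2 - 1) × (0.4 - 4)/(-2 - 4) × (0.4 - 7)/(-2 - 7) × (0.4 - 10)/(-2 - 10) = 0.070400
L_1(0.4) = (0.4 - (-2))/(1 - (-2)) × (0.4 - 4)/(1 - 4) × (0.4 - 7)/(1 - 7) × (0.4 - 10)/(1 - 10) = 1.126400
L_2(0.4) = (0.4 - (-2))/(4 - (-2)) × (0.4 - 1)/(4 - 1) × (0.4 - 7)/(4 - 7) × (0.4 - 10)/(4 - 10) = -0.281600
L_3(0.4) = (0.4 - (-2))/(7 - (-2)) × (0.4 - 1)/(7 - 1) × (0.4 - 4)/(7 - 4) × (0.4 - 10)/(7 - 10) = 0.102400
L_4(0.4) = (0.4 - (-2))/(10 - (-2)) × (0.4 - 1)/(10 - 1) × (0.4 - 4)/(10 - 4) × (0.4 - 7)/(10 - 7) = -0.017600

P(0.4) = 23×L_0(0.4) + 5×L_1(0.4) + 21×L_2(0.4) + 9×L_3(0.4) + (-11)×L_4(0.4)
P(0.4) = 2.452800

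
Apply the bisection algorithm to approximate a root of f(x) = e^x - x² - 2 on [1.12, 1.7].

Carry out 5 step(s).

f(x) = e^x - x² - 2
Initial interval: [1.12, 1.7]

Iteration 1:
  c_1 = (1.120000 + 1.700000)/2 = 1.410000
  f(c_1) = f(1.410000) = 0.107855
  f(a) × f(c) < 0, new interval: [1.120000, 1.410000]
Iteration 2:
  c_2 = (1.120000 + 1.410000)/2 = 1.265000
  f(c_2) = f(1.265000) = -0.057132
  f(a) × f(c) ≥ 0, new interval: [1.265000, 1.410000]
Iteration 3:
  c_3 = (1.265000 + 1.410000)/2 = 1.337500
  f(c_3) = f(1.337500) = 0.020602
  f(a) × f(c) < 0, new interval: [1.265000, 1.337500]
Iteration 4:
  c_4 = (1.265000 + 1.337500)/2 = 1.301250
  f(c_4) = f(1.301250) = -0.019365
  f(a) × f(c) ≥ 0, new interval: [1.301250, 1.337500]
Iteration 5:
  c_5 = (1.301250 + 1.337500)/2 = 1.319375
  f(c_5) = f(1.319375) = 0.000332
  f(a) × f(c) < 0, new interval: [1.301250, 1.319375]

After 5 iteration(s), the approximation is c_5 = 1.319375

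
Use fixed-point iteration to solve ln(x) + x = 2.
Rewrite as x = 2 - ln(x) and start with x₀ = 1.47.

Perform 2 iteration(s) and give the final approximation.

Equation: ln(x) + x = 2
Fixed-point form: x = 2 - ln(x)
x₀ = 1.47

x_1 = g(1.470000) = 1.614738
x_2 = g(1.614738) = 1.520828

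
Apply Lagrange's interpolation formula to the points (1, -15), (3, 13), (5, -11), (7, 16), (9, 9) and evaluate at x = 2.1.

Lagrange interpolation formula:
P(x) = Σ yᵢ × Lᵢ(x)
where Lᵢ(x) = Π_{j≠i} (x - xⱼ)/(xᵢ - xⱼ)

L_0(2.1) = (2.1 - 3)/(1 - 3) × (2.1 - 5)/(1 - 5) × (2.1 - 7)/(1 - 7) × (2.1 - 9)/(1 - 9) = 0.229802
L_1(2.1) = (2.1 - 1)/(3 - 1) × (2.1 - 5)/(3 - 5) × (2.1 - 7)/(3 - 7) × (2.1 - 9)/(3 - 9) = 1.123478
L_2(2.1) = (2.1 - 1)/(5 - 1) × (2.1 - 3)/(5 - 3) × (2.1 - 7)/(5 - 7) × (2.1 - 9)/(5 - 9) = -0.522998
L_3(2.1) = (2.1 - 1)/(7 - 1) × (2.1 - 3)/(7 - 3) × (2.1 - 5)/(7 - 5) × (2.1 - 9)/(7 - 9) = 0.206353
L_4(2.1) = (2.1 - 1)/(9 - 1) × (2.1 - 3)/(9 - 3) × (2.1 - 5)/(9 - 5) × (2.1 - 7)/(9 - 7) = -0.036635

P(2.1) = (-15)×L_0(2.1) + 13×L_1(2.1) + (-11)×L_2(2.1) + 16×L_3(2.1) + 9×L_4(2.1)
P(2.1) = 19.883097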